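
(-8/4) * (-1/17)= 2/17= 0.12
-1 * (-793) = 793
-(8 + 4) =-12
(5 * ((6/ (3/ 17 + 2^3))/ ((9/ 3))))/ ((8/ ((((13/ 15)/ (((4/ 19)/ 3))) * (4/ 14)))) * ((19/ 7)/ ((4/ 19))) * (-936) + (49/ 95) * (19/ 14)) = -1700/ 38029427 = -0.00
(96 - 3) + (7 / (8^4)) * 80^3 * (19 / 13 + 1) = 29209 / 13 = 2246.85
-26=-26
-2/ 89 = -0.02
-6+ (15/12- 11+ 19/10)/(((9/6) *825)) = -148657/24750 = -6.01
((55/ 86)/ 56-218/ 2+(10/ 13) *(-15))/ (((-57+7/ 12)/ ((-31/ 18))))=-3.68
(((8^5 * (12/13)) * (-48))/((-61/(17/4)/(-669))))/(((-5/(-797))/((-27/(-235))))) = -1154807382933504/931775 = -1239362918.02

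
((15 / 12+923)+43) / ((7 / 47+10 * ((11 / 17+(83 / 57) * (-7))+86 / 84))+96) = 88.51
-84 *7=-588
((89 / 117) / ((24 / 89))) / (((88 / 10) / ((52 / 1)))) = 39605 / 2376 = 16.67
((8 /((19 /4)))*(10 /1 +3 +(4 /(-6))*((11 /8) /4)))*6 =2452 /19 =129.05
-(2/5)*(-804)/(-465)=-536/775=-0.69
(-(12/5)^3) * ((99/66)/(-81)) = 32/125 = 0.26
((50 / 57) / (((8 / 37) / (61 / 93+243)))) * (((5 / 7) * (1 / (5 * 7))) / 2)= 5240125 / 519498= 10.09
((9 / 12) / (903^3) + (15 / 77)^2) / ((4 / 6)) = 4508047021 / 79194696504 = 0.06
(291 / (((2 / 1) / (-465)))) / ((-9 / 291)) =4375185 / 2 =2187592.50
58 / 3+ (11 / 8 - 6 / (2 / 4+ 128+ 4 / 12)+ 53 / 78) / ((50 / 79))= 90464473 / 4019600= 22.51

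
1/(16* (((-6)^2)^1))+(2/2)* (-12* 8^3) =-3538943/576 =-6144.00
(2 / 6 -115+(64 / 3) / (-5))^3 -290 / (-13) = -73811179202 / 43875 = -1682306.08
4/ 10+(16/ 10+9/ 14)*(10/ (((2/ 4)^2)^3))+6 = 50464/ 35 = 1441.83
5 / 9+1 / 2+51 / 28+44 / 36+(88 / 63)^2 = 96055 / 15876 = 6.05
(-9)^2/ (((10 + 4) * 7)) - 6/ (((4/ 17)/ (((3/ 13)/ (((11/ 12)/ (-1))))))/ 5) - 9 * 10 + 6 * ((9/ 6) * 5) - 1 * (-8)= -4.08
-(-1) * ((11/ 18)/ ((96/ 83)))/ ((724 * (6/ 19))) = 17347/ 7506432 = 0.00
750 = 750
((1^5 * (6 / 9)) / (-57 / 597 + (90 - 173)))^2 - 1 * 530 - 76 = -372834440495 / 615238416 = -606.00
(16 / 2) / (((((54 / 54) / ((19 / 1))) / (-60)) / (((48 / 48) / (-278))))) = 4560 / 139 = 32.81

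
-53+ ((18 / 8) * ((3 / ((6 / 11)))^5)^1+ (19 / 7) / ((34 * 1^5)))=171679541 / 15232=11270.98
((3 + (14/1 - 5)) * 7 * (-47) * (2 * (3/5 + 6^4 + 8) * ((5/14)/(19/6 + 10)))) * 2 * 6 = -264885984/79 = -3352987.14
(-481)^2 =231361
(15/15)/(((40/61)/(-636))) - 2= -9719/10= -971.90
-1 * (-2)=2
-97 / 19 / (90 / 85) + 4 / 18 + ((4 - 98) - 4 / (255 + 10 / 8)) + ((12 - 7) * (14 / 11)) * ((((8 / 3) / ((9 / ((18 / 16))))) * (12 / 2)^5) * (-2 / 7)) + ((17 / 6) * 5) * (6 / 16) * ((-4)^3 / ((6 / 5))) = -19645323967 / 3856050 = -5094.68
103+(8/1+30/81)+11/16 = 48409/432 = 112.06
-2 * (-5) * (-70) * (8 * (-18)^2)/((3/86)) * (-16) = 832204800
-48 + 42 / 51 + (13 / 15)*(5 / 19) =-45493 / 969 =-46.95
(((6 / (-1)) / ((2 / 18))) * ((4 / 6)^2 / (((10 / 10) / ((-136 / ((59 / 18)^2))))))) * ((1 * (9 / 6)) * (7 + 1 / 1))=12690432 / 3481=3645.63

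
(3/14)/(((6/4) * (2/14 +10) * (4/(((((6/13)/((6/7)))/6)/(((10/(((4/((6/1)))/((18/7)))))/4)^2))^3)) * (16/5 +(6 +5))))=80707214/362028803657567596875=0.00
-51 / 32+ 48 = 1485 / 32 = 46.41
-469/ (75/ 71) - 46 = -36749/ 75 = -489.99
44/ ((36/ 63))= 77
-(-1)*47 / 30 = 47 / 30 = 1.57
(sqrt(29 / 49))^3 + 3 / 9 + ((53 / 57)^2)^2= 29 * sqrt(29) / 343 + 11409148 / 10556001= 1.54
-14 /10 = -7 /5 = -1.40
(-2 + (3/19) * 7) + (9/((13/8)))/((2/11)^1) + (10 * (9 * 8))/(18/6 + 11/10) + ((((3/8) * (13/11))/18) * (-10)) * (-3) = 183506679/891176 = 205.92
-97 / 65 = -1.49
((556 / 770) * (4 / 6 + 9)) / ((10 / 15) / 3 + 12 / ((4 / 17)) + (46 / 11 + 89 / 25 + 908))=60465 / 8376326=0.01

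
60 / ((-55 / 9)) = -108 / 11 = -9.82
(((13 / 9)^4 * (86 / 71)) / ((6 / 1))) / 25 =1228123 / 34937325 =0.04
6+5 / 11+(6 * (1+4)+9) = 500 / 11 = 45.45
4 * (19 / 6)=12.67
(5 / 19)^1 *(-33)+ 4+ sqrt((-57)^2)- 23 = 557 / 19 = 29.32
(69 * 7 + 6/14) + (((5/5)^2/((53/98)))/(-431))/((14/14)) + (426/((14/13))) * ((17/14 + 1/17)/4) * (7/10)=571.56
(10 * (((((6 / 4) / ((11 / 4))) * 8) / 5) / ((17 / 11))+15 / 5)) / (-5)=-7.13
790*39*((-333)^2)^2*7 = 2651958187130070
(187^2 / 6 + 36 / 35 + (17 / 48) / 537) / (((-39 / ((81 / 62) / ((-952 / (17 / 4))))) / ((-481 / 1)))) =-583734278181 / 1392133120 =-419.31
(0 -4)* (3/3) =-4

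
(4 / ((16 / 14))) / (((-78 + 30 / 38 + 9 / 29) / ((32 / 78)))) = -0.02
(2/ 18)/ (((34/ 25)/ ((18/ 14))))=25/ 238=0.11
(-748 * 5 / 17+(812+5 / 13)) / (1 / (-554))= -328181.08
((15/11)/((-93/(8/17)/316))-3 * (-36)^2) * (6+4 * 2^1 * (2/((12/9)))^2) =-541233024/5797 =-93364.33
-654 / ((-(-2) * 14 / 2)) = -327 / 7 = -46.71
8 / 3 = 2.67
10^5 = 100000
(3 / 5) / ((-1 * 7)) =-0.09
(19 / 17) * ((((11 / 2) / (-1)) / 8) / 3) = -209 / 816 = -0.26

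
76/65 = 1.17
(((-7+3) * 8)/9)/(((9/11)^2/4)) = -15488/729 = -21.25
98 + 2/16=785/8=98.12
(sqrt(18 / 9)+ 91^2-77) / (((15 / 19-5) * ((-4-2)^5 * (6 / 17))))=323 * sqrt(2) / 3732480+ 662473 / 933120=0.71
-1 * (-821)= 821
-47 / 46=-1.02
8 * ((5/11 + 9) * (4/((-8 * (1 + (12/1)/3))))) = -416/55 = -7.56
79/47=1.68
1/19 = 0.05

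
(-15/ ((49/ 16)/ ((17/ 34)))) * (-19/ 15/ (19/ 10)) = 80/ 49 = 1.63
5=5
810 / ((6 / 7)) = 945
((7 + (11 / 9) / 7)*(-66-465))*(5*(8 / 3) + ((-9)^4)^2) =-3443910933604 / 21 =-163995758743.05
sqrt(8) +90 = 2 * sqrt(2) +90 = 92.83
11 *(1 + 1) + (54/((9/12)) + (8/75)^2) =528814/5625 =94.01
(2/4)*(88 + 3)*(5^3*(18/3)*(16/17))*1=546000/17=32117.65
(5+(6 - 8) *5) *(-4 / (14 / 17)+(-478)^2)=-7996770 / 7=-1142395.71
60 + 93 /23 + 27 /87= 42924 /667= 64.35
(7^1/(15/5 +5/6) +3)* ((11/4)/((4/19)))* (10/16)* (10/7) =579975/10304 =56.29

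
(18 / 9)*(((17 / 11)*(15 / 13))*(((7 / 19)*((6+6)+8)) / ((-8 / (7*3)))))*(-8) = 1499400 / 2717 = 551.86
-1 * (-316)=316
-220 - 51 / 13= -2911 / 13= -223.92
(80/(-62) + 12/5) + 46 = 7302/155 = 47.11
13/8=1.62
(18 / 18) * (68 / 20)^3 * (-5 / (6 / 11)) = -54043 / 150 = -360.29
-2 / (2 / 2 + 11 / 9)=-9 / 10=-0.90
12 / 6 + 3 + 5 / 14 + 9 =201 / 14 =14.36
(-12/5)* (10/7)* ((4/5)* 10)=-192/7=-27.43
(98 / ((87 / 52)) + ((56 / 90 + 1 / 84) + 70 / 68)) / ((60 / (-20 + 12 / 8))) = -18.57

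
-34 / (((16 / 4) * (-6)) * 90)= 17 / 1080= 0.02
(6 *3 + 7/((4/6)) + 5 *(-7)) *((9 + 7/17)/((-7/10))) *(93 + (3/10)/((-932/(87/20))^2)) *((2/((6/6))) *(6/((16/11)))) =138621976653303/2067325120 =67053.79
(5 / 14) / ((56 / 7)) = 5 / 112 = 0.04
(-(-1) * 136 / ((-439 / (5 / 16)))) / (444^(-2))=-8378280 / 439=-19084.92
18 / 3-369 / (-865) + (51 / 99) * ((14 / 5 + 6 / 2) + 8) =128792 / 9515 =13.54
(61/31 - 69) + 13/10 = -20377/310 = -65.73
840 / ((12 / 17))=1190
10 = 10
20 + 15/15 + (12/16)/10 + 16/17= 14971/680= 22.02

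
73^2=5329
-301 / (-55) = 301 / 55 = 5.47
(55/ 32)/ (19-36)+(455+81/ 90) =1239773/ 2720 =455.80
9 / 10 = 0.90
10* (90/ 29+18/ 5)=1944/ 29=67.03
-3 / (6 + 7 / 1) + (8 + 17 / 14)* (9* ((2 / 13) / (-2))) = -1203 / 182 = -6.61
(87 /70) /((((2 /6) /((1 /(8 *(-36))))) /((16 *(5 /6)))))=-0.17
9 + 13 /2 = 31 /2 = 15.50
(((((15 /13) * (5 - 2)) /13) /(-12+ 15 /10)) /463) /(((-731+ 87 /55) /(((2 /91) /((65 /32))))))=10560 /12997497981013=0.00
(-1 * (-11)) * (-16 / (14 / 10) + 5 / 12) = -10175 / 84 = -121.13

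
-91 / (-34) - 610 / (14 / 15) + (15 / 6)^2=-644.64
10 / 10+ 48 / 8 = 7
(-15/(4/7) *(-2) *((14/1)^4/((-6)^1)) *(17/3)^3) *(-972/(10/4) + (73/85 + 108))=462310485140/27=17122610560.74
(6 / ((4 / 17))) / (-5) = -51 / 10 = -5.10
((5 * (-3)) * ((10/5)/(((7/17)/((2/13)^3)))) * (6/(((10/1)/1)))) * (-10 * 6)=9.55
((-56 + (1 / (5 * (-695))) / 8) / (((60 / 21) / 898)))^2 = 23941698964450444849 / 77284000000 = 309788558.62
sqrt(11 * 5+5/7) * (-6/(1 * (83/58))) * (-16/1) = 5568 * sqrt(2730)/581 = 500.73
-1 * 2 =-2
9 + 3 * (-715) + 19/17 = -36293/17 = -2134.88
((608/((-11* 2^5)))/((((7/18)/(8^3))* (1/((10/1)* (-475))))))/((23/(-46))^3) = -86414961.04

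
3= 3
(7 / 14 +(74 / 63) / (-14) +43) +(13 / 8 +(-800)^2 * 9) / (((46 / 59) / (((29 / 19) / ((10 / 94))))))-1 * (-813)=1634190038465981 / 15417360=105996749.02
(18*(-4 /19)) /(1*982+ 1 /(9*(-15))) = -9720 /2518811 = -0.00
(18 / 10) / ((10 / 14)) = 63 / 25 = 2.52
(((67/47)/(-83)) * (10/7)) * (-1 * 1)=670/27307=0.02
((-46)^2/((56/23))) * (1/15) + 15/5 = 12797/210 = 60.94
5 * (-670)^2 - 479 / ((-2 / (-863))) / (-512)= 2298781377 / 1024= 2244903.69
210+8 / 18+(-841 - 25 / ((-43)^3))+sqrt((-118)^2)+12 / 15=-1830965578 / 3577815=-511.76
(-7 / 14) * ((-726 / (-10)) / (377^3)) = -0.00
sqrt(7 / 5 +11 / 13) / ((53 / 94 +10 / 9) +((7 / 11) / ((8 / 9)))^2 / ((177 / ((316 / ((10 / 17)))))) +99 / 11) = 0.12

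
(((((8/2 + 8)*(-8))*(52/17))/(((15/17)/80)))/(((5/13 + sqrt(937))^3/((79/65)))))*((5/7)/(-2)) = -824570042920/54262682114697 + 714928213064*sqrt(937)/54262682114697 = 0.39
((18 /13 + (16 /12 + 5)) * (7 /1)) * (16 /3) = 33712 /117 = 288.14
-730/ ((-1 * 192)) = 365/ 96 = 3.80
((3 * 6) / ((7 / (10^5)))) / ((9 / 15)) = 3000000 / 7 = 428571.43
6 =6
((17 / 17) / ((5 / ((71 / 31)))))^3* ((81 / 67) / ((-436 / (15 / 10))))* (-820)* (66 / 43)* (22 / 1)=2588819654718 / 233880948475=11.07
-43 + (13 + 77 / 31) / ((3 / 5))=-533 / 31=-17.19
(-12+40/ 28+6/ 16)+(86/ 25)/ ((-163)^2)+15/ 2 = -100293159/ 37196600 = -2.70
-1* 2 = -2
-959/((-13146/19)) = 2603/1878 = 1.39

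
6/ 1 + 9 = 15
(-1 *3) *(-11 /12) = 2.75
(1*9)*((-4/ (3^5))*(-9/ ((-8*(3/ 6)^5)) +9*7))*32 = -1408/ 3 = -469.33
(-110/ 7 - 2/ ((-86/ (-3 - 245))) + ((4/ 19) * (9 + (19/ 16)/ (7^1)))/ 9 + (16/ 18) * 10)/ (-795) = 94389/ 6062140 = 0.02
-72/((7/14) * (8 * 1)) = -18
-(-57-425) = 482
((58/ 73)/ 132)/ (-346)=-29/ 1667028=-0.00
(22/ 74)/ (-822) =-0.00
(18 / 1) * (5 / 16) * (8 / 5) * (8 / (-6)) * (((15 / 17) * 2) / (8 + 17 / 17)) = -40 / 17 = -2.35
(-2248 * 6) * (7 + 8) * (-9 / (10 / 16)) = 2913408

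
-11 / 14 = -0.79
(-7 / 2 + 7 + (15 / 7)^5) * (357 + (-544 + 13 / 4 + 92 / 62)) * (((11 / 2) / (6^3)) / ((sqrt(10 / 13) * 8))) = -406826791789 * sqrt(130) / 144050780160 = -32.20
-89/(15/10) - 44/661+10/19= -2218180/37677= -58.87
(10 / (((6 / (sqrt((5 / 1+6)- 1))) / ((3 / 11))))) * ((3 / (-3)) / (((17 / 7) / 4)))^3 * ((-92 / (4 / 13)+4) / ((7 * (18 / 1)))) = 2312800 * sqrt(10) / 486387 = 15.04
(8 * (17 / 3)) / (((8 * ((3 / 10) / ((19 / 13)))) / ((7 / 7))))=3230 / 117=27.61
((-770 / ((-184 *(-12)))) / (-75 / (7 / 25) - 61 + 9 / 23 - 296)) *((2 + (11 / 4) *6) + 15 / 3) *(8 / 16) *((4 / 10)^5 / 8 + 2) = 79216291 / 6032340000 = 0.01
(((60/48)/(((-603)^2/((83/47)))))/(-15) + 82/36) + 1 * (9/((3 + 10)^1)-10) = -7.03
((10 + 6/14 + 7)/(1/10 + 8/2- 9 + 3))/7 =-1220/931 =-1.31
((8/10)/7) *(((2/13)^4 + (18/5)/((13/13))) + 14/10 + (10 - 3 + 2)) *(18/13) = 5758128/2599051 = 2.22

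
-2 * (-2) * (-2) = -8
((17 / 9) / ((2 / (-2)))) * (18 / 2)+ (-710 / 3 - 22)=-827 / 3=-275.67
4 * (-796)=-3184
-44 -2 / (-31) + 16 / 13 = -17210 / 403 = -42.70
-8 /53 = -0.15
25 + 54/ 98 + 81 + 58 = 8063/ 49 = 164.55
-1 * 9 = -9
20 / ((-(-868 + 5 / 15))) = 60 / 2603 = 0.02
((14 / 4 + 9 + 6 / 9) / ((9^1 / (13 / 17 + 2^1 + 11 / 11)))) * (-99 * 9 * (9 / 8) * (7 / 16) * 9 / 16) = -1478169 / 1088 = -1358.61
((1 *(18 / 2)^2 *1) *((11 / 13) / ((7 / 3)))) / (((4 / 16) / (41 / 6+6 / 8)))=891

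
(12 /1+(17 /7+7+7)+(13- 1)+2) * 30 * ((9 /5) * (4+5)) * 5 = 721710 /7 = 103101.43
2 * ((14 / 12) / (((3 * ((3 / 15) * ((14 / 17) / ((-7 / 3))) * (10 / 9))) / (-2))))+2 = 131 / 6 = 21.83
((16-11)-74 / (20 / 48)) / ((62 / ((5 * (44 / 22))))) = -863 / 31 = -27.84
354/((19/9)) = 3186/19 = 167.68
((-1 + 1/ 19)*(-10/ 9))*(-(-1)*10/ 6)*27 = 900/ 19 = 47.37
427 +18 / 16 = 3425 / 8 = 428.12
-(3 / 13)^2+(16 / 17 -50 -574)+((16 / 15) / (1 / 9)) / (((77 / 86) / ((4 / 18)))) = -2059775659 / 3318315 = -620.73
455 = 455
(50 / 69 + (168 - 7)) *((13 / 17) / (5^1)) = 145067 / 5865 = 24.73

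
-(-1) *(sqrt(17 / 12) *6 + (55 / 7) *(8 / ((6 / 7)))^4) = sqrt(51) + 4829440 / 81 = 59629.86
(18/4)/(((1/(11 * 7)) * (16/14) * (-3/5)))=-8085/16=-505.31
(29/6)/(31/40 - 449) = -580/53787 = -0.01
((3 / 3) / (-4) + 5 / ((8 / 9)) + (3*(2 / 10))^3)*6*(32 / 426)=22364 / 8875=2.52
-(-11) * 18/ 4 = 99/ 2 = 49.50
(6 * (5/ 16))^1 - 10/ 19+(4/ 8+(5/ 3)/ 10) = 919/ 456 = 2.02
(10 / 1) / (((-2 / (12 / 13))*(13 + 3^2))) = -30 / 143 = -0.21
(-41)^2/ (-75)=-1681/ 75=-22.41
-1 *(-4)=4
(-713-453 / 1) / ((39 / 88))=-102608 / 39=-2630.97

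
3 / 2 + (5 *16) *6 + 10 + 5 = 993 / 2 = 496.50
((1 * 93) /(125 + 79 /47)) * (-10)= -7.34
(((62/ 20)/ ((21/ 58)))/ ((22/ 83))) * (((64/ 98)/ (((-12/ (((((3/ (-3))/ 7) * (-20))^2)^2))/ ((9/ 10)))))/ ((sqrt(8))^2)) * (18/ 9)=-238774400/ 9058973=-26.36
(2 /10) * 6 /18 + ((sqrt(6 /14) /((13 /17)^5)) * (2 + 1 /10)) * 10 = 1 /15 + 4259571 * sqrt(21) /371293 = 52.64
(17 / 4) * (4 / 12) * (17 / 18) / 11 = 289 / 2376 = 0.12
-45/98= -0.46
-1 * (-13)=13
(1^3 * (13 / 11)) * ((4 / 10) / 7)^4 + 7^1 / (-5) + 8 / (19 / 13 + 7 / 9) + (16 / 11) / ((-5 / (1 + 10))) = -1.03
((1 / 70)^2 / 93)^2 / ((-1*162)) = -1 / 33641323380000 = -0.00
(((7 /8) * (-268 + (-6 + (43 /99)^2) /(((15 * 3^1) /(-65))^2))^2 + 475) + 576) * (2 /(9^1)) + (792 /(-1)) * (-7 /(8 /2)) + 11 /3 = 383017352096661163 /22688893517796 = 16881.27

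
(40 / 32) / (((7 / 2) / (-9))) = -45 / 14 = -3.21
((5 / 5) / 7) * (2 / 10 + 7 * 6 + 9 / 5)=44 / 7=6.29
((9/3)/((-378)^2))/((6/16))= 0.00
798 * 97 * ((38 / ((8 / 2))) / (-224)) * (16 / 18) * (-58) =1015493 / 6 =169248.83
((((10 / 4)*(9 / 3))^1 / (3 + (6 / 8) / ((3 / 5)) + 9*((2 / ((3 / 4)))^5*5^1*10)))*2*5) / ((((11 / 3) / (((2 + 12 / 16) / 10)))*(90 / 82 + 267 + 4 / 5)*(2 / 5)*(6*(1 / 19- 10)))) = -292125 / 20232013105696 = -0.00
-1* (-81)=81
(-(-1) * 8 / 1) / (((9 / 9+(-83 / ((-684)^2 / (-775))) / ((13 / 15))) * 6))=2703168 / 2349001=1.15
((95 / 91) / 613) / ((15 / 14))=0.00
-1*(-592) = 592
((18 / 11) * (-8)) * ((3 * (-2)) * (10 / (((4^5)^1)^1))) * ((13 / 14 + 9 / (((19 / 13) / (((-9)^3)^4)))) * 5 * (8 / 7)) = 312268217010384375 / 40964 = 7622991334107.62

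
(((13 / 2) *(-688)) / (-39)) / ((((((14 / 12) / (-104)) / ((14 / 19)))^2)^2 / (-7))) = -1947123817906176 / 130321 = -14940982787.93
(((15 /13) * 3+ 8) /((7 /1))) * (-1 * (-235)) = 384.78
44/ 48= 11/ 12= 0.92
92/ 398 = 46/ 199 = 0.23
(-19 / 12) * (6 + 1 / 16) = -1843 / 192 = -9.60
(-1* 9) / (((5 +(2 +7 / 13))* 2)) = -117 / 196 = -0.60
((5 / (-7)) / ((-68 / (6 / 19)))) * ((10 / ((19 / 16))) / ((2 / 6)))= 3600 / 42959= 0.08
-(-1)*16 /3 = 16 /3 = 5.33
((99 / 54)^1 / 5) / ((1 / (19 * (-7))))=-1463 / 30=-48.77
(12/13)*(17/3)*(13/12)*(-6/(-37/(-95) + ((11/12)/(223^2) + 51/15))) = -385499208/42966065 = -8.97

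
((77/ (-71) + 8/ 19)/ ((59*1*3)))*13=-11635/ 238773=-0.05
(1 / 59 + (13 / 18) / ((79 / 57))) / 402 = 15047 / 11242332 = 0.00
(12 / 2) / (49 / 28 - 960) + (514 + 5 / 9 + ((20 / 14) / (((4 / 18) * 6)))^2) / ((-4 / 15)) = -1933.89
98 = 98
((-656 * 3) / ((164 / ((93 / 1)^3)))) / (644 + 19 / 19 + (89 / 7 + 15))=-67565988 / 4709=-14348.27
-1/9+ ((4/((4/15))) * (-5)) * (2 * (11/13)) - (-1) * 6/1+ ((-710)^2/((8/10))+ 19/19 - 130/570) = 1400500532/2223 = 630004.74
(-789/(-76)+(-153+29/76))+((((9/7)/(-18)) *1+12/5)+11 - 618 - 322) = -710824/665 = -1068.91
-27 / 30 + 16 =151 / 10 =15.10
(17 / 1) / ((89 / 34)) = 578 / 89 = 6.49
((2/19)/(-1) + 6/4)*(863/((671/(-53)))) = -2424167/25498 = -95.07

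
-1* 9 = -9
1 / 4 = 0.25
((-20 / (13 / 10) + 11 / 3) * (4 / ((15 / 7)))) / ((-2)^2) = -3199 / 585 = -5.47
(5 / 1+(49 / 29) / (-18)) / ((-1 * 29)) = -2561 / 15138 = -0.17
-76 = -76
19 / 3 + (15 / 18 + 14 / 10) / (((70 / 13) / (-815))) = -331.70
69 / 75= 23 / 25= 0.92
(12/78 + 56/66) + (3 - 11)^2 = 27886/429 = 65.00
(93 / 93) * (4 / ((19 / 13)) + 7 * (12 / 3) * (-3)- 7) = -1677 / 19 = -88.26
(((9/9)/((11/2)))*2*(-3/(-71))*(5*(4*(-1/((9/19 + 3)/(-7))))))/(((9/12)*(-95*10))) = -112/128865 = -0.00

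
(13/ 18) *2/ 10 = 13/ 90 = 0.14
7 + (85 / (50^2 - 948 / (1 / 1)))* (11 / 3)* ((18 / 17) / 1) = 5597 / 776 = 7.21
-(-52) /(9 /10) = 520 /9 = 57.78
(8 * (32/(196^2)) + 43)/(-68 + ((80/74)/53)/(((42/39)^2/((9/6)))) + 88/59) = -11946963041/18468279879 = -0.65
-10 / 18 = -5 / 9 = -0.56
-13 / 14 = -0.93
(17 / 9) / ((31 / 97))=1649 / 279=5.91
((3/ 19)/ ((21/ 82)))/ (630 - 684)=-41/ 3591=-0.01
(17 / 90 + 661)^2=3541083049 / 8100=437170.75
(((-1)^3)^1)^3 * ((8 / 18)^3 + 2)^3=-3525688648 / 387420489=-9.10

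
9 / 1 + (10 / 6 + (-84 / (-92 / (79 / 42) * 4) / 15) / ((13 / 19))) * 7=752027 / 35880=20.96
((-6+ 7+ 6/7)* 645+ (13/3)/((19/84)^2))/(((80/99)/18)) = 2887746147/101080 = 28568.92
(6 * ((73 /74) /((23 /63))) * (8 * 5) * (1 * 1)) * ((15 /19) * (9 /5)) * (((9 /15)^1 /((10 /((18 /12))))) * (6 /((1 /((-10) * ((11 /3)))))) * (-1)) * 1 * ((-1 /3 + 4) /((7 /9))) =1390879512 /16169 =86021.37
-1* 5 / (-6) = 5 / 6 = 0.83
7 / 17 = 0.41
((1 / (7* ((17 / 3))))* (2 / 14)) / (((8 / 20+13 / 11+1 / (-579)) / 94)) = 4490145 / 20957447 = 0.21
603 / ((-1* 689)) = -603 / 689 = -0.88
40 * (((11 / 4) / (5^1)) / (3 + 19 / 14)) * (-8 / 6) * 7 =-8624 / 183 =-47.13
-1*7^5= -16807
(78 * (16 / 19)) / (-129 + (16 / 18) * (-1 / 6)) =-33696 / 66253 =-0.51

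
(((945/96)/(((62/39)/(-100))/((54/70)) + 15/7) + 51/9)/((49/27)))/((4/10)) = 3481974315/245283808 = 14.20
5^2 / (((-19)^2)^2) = 25 / 130321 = 0.00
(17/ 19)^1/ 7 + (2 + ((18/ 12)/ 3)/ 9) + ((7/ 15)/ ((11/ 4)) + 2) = 573169/ 131670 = 4.35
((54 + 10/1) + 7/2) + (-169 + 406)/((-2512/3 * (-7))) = 1187631/17584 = 67.54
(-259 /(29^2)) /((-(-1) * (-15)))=259 /12615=0.02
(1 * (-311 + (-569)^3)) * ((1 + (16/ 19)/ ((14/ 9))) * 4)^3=-101573189397760000/ 2352637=-43174186837.05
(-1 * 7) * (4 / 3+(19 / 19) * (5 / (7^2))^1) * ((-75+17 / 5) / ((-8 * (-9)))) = 37769 / 3780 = 9.99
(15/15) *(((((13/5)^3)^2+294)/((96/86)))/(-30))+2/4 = -393834037/22500000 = -17.50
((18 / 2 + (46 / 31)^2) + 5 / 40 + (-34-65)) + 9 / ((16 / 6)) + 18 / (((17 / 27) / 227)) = 6405.23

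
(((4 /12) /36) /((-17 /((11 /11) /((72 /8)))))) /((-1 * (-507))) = -1 /8377668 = -0.00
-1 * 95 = -95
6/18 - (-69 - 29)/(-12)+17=55/6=9.17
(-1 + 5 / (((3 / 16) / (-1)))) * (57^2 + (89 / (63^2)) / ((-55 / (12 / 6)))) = -58866942991 / 654885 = -89888.98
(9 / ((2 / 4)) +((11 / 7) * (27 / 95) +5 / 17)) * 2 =37.48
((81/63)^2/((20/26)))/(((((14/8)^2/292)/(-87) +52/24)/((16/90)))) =21136128/119862575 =0.18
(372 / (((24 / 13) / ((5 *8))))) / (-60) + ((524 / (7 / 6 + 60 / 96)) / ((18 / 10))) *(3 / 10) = -11041 / 129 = -85.59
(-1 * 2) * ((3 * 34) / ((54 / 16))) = -544 / 9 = -60.44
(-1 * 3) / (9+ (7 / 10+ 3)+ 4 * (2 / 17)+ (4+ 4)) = -510 / 3599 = -0.14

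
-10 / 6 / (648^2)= -5 / 1259712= -0.00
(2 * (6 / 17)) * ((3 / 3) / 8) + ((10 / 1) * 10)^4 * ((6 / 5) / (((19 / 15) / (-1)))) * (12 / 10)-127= -73440081985 / 646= -113684337.44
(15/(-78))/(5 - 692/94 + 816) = -235/994266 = -0.00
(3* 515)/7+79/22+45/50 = 86704/385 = 225.21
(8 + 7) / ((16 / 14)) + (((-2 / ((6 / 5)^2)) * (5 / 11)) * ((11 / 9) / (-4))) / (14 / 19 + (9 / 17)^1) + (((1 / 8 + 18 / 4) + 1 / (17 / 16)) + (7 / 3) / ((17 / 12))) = 92321189 / 4505544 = 20.49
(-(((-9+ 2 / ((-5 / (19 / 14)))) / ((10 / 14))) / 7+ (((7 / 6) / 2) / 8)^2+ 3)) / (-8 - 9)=1768831 / 27417600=0.06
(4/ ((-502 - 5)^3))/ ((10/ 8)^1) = -16/ 651619215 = -0.00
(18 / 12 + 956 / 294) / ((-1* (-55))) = 127 / 1470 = 0.09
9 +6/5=51/5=10.20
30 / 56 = 15 / 28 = 0.54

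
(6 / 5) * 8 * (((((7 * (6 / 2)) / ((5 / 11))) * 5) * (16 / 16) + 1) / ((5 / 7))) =77952 / 25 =3118.08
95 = 95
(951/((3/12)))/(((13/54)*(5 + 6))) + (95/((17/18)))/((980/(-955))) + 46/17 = 18795005/14014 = 1341.16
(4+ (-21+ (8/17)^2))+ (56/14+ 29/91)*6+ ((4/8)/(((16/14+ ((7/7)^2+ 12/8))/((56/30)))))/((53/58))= 9.41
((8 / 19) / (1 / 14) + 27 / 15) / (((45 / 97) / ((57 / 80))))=70907 / 6000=11.82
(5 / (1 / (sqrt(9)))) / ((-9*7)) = -5 / 21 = -0.24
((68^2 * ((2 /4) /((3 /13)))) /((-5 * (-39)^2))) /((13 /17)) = -1.72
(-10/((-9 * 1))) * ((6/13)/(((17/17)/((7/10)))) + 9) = 404/39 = 10.36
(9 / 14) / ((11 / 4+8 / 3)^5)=1119744 / 8122034375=0.00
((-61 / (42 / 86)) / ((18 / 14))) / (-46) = 2623 / 1242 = 2.11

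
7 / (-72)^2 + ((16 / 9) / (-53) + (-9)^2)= 22246067 / 274752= 80.97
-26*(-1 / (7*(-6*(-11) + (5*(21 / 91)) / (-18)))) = 2028 / 36001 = 0.06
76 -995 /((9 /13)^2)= -1999.99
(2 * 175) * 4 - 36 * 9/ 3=1292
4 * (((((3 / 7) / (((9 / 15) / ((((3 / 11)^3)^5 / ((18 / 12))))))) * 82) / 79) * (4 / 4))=15688138320 / 2310018237686855003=0.00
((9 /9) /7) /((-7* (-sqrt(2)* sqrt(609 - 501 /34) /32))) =0.02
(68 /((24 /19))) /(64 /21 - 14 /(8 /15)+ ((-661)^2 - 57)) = 4522 /36694627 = 0.00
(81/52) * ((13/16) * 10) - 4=277/32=8.66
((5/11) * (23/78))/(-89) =-115/76362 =-0.00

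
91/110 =0.83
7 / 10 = 0.70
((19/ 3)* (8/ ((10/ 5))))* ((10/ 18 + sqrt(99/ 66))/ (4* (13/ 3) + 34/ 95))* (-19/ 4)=-34295* sqrt(6)/ 10084 - 171475/ 45378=-12.11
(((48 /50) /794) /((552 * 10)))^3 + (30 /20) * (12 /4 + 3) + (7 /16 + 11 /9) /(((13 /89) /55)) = 7058385872031480648437617 /11133991953205875000000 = 633.95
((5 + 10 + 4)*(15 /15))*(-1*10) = -190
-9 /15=-3 /5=-0.60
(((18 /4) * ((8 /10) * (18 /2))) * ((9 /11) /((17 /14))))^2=416649744 /874225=476.59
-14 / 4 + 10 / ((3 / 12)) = 73 / 2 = 36.50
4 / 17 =0.24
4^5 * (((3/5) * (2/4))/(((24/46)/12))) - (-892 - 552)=42548/5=8509.60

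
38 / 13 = 2.92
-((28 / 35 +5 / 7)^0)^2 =-1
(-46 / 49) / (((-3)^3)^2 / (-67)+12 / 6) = 3082 / 29155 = 0.11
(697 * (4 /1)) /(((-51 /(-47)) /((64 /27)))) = 493312 /81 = 6090.27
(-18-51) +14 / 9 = -607 / 9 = -67.44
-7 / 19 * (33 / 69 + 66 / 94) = -8932 / 20539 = -0.43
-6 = -6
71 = 71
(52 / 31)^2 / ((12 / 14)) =9464 / 2883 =3.28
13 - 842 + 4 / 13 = -10773 / 13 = -828.69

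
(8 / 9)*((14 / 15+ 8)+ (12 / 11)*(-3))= 7472 / 1485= 5.03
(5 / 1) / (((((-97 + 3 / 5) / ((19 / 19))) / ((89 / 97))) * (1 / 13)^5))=-826126925 / 46754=-17669.65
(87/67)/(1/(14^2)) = 17052/67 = 254.51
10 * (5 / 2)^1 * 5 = 125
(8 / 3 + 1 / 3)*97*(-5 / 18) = -485 / 6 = -80.83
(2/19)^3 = 8/6859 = 0.00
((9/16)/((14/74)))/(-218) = -333/24416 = -0.01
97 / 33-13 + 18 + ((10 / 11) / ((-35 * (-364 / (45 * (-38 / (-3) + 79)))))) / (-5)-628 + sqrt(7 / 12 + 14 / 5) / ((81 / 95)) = -26071063 / 42042 + 19 * sqrt(3045) / 486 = -617.96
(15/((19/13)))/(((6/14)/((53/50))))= 4823/190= 25.38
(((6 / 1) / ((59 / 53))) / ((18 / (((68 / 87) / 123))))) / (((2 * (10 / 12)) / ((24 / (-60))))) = -7208 / 15783975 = -0.00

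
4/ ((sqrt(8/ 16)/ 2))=8 *sqrt(2)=11.31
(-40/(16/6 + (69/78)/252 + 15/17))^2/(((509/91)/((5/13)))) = 27790325821440/3187857492389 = 8.72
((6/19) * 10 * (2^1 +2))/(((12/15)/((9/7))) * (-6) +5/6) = -2400/551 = -4.36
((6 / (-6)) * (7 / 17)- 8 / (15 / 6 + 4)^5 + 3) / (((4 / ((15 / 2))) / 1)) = 4.85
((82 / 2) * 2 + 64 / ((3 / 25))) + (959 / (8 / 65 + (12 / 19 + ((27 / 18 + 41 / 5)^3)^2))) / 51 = 2152222322924074622 / 3497652617496871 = 615.33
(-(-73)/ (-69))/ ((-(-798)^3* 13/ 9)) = -73/ 50647569336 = -0.00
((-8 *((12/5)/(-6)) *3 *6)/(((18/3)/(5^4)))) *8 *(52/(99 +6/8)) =3328000/133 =25022.56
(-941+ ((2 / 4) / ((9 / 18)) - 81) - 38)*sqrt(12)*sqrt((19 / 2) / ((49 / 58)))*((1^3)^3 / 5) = -2118*sqrt(1653) / 35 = -2460.34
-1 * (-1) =1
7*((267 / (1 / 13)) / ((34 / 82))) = 996177 / 17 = 58598.65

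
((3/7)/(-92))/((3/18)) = -9/322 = -0.03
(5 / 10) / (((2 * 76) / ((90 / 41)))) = 45 / 6232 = 0.01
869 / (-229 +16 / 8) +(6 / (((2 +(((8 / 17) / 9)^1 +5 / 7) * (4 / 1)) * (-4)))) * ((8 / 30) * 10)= -2843831 / 615851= -4.62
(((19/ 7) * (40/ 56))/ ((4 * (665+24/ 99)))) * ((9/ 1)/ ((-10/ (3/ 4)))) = -0.00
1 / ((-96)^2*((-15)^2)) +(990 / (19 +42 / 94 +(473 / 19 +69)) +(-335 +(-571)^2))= 3797785860946423 / 11659852800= 325714.73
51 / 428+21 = 9039 / 428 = 21.12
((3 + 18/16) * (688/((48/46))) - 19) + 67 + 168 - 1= 11739/4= 2934.75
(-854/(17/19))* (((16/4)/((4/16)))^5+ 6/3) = -17014226628/17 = -1000836860.47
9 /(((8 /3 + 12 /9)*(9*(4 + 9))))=1 /52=0.02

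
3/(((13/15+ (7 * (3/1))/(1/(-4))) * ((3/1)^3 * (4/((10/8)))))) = -0.00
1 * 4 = 4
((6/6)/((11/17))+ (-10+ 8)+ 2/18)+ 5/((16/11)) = 4901/1584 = 3.09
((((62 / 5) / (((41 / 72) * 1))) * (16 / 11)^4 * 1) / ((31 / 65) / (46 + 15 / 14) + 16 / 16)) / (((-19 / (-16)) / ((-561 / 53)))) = -681713332125696 / 792587075731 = -860.11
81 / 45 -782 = -3901 / 5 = -780.20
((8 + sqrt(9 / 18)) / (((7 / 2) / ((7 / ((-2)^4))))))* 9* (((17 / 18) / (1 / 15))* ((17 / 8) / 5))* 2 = 867* sqrt(2) / 128 + 867 / 8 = 117.95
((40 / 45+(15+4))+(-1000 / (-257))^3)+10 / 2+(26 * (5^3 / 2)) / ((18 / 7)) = 72896871013 / 101847558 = 715.74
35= 35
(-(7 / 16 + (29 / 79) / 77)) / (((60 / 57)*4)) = -163571 / 1557248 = -0.11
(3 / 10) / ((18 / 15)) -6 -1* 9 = -59 / 4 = -14.75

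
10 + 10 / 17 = 180 / 17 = 10.59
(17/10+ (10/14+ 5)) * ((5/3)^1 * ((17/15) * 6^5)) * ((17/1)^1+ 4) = 11434608/5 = 2286921.60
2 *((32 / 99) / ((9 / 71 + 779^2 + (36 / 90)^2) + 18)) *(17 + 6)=1306400 / 53320174083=0.00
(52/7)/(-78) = -2/21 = -0.10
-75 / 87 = -25 / 29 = -0.86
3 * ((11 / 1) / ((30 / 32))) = 176 / 5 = 35.20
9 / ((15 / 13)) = 39 / 5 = 7.80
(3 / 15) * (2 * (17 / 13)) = 34 / 65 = 0.52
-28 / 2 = -14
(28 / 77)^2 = 16 / 121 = 0.13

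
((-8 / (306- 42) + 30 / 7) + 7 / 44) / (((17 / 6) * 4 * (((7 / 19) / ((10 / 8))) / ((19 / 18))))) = 7362595 / 5277888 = 1.39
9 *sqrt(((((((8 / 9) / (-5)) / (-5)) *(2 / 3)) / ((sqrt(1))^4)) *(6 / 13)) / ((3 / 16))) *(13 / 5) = 16 *sqrt(78) / 25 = 5.65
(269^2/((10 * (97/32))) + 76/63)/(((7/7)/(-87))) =-2116325692/10185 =-207788.48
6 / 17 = 0.35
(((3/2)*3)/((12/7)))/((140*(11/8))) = 3/220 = 0.01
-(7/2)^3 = -343/8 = -42.88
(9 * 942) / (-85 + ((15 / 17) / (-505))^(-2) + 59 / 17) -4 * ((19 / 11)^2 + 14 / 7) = -120696400854 / 6062709719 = -19.91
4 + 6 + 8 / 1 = 18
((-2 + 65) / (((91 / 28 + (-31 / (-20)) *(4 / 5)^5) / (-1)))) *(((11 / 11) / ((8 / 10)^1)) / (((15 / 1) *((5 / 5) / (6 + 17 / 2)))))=-9515625 / 469738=-20.26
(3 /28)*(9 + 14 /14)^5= 75000 /7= 10714.29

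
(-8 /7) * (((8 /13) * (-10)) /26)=0.27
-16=-16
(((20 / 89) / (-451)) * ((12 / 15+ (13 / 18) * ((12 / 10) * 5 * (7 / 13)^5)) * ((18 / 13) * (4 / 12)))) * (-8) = 2483008 / 1354848157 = 0.00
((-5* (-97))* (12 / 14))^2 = 8468100 / 49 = 172818.37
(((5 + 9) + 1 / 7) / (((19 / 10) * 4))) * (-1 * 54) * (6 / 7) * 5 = -430.67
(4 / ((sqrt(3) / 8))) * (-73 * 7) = -16352 * sqrt(3) / 3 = -9440.83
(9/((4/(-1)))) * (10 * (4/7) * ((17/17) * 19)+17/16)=-110511/448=-246.68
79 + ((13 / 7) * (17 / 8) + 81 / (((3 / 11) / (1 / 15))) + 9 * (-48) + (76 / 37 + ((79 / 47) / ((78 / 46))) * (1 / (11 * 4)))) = -68343569251 / 208888680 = -327.18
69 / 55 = 1.25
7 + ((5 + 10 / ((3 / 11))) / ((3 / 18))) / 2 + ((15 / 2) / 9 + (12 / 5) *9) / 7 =28393 / 210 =135.20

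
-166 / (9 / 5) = -830 / 9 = -92.22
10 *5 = 50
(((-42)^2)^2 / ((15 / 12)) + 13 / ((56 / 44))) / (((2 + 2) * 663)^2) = 174255691 / 492317280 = 0.35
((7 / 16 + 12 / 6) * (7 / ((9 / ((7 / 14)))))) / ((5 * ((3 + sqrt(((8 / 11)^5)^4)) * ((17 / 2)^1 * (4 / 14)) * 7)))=2360305638691 / 643709887516320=0.00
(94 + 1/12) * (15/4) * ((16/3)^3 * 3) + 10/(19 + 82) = 145957210/909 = 160568.99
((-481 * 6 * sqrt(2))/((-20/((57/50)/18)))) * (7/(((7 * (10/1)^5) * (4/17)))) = 155363 * sqrt(2)/400000000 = 0.00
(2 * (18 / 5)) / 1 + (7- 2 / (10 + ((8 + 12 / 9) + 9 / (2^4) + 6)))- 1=81558 / 6215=13.12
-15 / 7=-2.14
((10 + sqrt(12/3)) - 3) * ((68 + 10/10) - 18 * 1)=459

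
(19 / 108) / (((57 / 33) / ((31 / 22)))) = 31 / 216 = 0.14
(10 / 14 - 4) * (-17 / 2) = 391 / 14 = 27.93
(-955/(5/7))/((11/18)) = -24066/11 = -2187.82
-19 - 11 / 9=-182 / 9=-20.22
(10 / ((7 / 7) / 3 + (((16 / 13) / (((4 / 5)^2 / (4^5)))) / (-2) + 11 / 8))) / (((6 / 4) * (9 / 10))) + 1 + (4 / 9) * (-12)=-11980813 / 2760003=-4.34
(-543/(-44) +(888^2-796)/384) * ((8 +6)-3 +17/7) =27713.46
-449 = -449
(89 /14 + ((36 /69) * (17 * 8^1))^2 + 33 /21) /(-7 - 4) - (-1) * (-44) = -40931159 /81466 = -502.43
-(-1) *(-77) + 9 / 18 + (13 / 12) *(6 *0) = -153 / 2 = -76.50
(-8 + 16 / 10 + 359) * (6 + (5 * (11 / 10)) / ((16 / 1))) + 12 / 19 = 6801811 / 3040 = 2237.44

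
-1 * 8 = -8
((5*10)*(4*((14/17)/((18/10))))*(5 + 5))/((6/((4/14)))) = 43.57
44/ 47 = 0.94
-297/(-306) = 33/34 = 0.97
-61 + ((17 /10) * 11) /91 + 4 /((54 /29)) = -1440941 /24570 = -58.65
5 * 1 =5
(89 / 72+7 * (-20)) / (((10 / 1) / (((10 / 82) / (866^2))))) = -9991 / 4427740224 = -0.00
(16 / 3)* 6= 32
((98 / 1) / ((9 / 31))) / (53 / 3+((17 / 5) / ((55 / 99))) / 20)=1519000 / 80877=18.78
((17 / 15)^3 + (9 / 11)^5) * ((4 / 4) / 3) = 990533938 / 1630641375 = 0.61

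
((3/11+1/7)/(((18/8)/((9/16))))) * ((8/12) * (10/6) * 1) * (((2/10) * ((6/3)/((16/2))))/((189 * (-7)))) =-4/916839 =-0.00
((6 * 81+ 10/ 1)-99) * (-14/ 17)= -5558/ 17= -326.94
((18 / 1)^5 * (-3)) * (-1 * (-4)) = -22674816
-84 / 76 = -1.11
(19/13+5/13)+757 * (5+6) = 108275/13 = 8328.85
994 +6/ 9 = 2984/ 3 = 994.67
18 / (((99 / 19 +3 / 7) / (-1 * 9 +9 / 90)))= -35511 / 1250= -28.41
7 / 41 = 0.17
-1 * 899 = -899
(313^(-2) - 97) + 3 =-9209085 / 97969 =-94.00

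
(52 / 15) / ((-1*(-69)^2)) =-52 / 71415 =-0.00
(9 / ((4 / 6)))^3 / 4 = 19683 / 32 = 615.09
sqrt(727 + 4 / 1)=sqrt(731)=27.04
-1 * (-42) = 42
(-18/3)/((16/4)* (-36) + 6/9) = 9/215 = 0.04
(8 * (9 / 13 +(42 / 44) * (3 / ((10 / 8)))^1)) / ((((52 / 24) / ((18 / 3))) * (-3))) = -204768 / 9295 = -22.03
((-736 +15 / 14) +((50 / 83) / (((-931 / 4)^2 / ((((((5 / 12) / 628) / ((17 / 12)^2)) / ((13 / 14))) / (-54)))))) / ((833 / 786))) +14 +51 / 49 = -21811287387896577659 / 30298178060832318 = -719.89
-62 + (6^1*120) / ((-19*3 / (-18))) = 3142 / 19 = 165.37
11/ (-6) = -11/ 6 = -1.83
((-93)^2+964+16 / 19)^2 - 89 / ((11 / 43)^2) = 4037198953328 / 43681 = 92424600.02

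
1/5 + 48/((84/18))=367/35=10.49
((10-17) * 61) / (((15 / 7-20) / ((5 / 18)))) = 2989 / 450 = 6.64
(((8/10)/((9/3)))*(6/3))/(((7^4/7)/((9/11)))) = 24/18865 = 0.00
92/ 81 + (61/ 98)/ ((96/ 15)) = 313217/ 254016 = 1.23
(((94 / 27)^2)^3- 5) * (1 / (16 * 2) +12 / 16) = 17198316965275 / 12397455648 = 1387.25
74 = 74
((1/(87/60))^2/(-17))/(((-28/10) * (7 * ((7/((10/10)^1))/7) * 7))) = 1000/4903871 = 0.00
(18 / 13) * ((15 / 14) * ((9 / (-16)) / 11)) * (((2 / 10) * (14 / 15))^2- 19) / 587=2880333 / 1175174000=0.00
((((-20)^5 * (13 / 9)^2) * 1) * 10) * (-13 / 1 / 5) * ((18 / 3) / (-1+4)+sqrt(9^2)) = 154668800000 / 81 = 1909491358.02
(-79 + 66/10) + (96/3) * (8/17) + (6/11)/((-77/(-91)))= -583124/10285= -56.70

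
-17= -17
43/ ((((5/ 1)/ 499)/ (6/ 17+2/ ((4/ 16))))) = 3046894/ 85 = 35845.81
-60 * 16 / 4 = -240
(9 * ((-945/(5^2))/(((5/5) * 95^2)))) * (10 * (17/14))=-4131/9025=-0.46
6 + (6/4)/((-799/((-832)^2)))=-1033542/799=-1293.54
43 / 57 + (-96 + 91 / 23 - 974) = -1396594 / 1311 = -1065.29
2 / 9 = 0.22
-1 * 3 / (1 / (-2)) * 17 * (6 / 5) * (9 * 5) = 5508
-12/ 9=-4/ 3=-1.33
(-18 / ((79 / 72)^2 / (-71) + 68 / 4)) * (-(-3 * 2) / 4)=-9937728 / 6250847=-1.59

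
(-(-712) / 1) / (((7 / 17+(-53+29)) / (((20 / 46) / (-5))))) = 24208 / 9223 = 2.62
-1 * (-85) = 85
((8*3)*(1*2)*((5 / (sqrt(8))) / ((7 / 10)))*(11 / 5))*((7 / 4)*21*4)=27720*sqrt(2)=39202.00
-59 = -59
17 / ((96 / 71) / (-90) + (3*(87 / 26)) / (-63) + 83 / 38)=31303545 / 3700901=8.46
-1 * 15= -15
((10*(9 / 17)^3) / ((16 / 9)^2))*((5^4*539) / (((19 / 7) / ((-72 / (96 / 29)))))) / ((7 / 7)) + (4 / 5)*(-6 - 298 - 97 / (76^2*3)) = -17266202079860851 / 13621194240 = -1267598.26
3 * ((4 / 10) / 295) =6 / 1475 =0.00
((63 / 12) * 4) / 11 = 21 / 11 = 1.91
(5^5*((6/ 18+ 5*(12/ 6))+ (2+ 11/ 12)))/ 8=165625/ 32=5175.78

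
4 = 4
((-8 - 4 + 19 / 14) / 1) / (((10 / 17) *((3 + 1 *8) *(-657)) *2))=2533 / 2023560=0.00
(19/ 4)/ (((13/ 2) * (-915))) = -19/ 23790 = -0.00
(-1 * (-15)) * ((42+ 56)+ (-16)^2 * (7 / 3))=10430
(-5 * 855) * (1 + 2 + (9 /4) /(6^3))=-411825 /32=-12869.53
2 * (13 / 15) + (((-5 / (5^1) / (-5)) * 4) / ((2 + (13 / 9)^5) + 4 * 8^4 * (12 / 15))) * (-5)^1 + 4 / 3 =178107267374 / 58084233285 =3.07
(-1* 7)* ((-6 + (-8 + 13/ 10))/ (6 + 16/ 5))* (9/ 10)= 8001/ 920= 8.70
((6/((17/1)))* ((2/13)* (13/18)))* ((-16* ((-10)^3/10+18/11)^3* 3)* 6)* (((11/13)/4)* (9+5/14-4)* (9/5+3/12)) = 4674209227920/187187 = 24970800.47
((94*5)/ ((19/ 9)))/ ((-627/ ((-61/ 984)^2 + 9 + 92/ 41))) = -2559313795/ 640824096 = -3.99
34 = 34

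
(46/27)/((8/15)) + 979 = 35359/36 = 982.19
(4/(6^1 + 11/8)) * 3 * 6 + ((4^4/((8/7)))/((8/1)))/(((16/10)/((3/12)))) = 14.14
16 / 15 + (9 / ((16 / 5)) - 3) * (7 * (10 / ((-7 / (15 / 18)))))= 2.63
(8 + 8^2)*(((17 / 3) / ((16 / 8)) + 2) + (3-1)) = 492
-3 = -3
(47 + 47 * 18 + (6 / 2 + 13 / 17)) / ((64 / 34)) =15245 / 32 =476.41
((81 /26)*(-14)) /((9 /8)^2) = -448 /13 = -34.46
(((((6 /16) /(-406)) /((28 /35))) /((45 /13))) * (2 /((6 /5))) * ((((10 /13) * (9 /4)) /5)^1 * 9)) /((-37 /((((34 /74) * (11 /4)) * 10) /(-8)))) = -42075 /569153536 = -0.00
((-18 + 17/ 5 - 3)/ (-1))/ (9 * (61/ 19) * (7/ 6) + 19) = 3344/ 10015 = 0.33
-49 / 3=-16.33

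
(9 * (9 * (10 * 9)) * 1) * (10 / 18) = 4050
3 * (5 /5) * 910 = 2730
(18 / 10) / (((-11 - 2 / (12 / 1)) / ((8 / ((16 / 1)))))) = -27 / 335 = -0.08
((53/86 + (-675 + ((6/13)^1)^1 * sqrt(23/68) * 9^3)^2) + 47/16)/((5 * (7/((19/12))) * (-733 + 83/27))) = -14.24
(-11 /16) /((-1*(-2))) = -11 /32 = -0.34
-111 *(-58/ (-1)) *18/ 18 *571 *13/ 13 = -3676098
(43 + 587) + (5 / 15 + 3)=633.33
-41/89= -0.46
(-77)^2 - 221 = 5708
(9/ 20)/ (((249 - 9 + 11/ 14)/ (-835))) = -10521/ 6742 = -1.56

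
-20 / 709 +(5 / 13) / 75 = -0.02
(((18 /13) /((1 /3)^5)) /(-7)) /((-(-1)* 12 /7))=-28.04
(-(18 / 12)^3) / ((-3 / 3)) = 27 / 8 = 3.38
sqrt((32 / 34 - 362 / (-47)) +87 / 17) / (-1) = -sqrt(8785005) / 799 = -3.71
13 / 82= 0.16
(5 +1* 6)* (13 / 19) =143 / 19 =7.53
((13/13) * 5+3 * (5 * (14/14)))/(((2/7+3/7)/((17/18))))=238/9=26.44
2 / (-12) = -0.17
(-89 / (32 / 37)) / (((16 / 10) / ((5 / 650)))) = -3293 / 6656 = -0.49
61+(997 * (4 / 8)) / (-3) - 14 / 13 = -8287 / 78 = -106.24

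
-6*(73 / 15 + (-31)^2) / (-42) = 14488 / 105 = 137.98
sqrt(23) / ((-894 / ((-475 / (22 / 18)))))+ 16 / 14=8 / 7+ 1425 * sqrt(23) / 3278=3.23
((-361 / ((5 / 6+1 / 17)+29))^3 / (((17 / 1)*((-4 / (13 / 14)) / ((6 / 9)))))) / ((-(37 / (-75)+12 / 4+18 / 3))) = -119307178068975 / 63293774607217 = -1.88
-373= -373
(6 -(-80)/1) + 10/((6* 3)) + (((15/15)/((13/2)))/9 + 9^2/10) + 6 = 117787/1170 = 100.67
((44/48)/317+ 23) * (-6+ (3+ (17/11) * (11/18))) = -3237611/68472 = -47.28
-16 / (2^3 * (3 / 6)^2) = -8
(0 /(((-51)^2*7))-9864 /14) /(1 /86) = -424152 /7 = -60593.14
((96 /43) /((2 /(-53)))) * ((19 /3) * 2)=-32224 /43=-749.40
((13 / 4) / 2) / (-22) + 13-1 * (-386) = 70211 / 176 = 398.93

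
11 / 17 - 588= -9985 / 17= -587.35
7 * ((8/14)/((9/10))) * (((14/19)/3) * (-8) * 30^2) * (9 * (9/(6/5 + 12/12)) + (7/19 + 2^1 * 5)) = -4418176000/11913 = -370870.14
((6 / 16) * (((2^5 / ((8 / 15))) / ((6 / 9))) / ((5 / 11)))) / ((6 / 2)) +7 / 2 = 113 / 4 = 28.25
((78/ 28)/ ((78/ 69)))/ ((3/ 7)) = 23/ 4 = 5.75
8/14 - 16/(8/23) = -318/7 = -45.43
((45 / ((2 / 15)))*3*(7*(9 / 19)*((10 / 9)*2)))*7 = 992250 / 19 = 52223.68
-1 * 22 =-22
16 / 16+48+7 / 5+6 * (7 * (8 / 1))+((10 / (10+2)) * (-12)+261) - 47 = 2952 / 5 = 590.40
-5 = -5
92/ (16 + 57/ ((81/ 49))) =2484/ 1363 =1.82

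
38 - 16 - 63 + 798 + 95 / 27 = 20534 / 27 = 760.52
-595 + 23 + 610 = 38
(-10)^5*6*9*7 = -37800000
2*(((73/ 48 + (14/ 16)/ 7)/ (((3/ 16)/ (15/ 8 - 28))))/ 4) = -16511/ 144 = -114.66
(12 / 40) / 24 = 1 / 80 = 0.01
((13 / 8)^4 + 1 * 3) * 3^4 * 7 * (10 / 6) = 38602305 / 4096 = 9424.39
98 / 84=7 / 6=1.17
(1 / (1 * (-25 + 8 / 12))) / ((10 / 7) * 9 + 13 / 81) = -1701 / 538813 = -0.00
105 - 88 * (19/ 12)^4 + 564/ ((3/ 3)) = 115.94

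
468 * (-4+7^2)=21060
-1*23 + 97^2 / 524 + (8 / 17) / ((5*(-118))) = -13256741 / 2627860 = -5.04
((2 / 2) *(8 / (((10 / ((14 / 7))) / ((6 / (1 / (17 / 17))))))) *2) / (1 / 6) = 576 / 5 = 115.20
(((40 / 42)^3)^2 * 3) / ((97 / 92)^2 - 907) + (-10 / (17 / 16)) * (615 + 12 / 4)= -21674719482916562240 / 3726436839193341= -5816.47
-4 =-4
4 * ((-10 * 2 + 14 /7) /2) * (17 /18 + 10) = -394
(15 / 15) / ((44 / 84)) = 1.91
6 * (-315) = -1890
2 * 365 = 730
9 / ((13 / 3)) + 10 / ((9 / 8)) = 1283 / 117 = 10.97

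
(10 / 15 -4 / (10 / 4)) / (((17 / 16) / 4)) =-896 / 255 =-3.51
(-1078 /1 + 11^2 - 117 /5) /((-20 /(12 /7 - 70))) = -585789 /175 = -3347.37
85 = 85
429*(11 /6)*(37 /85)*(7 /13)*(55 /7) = 49247 /34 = 1448.44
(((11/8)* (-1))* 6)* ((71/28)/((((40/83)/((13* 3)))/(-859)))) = 6514905969/4480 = 1454220.08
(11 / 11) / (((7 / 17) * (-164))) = -17 / 1148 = -0.01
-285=-285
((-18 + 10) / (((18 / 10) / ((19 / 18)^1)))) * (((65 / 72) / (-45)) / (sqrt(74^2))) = 1235 / 971028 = 0.00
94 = 94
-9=-9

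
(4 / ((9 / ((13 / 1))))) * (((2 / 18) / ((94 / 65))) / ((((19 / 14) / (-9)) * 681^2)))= -23660 / 3727247157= -0.00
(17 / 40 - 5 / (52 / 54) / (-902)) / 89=101021 / 20872280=0.00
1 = 1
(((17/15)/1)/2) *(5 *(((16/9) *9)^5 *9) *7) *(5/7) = 133693440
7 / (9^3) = 7 / 729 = 0.01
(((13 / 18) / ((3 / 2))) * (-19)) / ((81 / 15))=-1235 / 729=-1.69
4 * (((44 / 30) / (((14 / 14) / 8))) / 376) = 88 / 705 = 0.12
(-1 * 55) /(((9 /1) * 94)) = -55 /846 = -0.07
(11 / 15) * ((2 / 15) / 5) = 22 / 1125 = 0.02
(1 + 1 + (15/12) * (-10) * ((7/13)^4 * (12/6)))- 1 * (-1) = 0.90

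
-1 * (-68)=68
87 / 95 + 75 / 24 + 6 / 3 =4591 / 760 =6.04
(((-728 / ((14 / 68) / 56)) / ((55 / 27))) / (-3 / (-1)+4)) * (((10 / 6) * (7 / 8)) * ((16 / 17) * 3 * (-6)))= 3773952 / 11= 343086.55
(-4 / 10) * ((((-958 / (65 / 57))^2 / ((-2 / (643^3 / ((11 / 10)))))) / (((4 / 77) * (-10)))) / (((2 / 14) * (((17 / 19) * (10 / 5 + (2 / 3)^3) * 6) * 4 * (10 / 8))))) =-1660526639793615703977 / 222657500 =-7457761987777.71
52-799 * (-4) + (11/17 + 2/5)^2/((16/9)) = 375540089/115600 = 3248.62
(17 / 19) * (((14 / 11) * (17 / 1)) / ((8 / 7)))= 14161 / 836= 16.94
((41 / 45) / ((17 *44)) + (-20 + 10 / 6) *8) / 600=-4936759 / 20196000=-0.24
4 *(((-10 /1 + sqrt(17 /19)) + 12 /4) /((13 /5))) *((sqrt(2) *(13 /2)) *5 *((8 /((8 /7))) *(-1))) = 350 *sqrt(2) *(133-sqrt(323)) /19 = 2996.62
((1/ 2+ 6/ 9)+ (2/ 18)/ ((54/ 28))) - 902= -437777/ 486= -900.78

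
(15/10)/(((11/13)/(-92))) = -1794/11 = -163.09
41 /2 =20.50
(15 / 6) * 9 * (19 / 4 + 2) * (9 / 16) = 10935 / 128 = 85.43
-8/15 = -0.53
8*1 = 8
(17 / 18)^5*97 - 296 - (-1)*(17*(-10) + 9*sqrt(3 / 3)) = -725806447 / 1889568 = -384.11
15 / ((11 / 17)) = 255 / 11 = 23.18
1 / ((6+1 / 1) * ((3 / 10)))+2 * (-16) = -31.52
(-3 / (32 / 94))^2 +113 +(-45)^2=567209 / 256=2215.66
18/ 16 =9/ 8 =1.12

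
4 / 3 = 1.33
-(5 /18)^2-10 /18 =-205 /324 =-0.63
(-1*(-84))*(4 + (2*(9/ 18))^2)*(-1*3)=-1260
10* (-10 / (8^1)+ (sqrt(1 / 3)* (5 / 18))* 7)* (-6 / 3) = 25 -350* sqrt(3) / 27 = 2.55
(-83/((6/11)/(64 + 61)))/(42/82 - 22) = 4679125/5286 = 885.19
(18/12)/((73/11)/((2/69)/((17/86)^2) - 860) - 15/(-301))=659677018/18519563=35.62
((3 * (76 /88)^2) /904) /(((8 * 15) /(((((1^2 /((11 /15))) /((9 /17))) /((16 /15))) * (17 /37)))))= 521645 /22793875456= 0.00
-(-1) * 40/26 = 20/13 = 1.54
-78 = -78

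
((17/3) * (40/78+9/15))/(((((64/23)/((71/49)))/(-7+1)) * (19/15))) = -860591/55328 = -15.55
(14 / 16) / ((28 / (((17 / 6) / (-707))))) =-17 / 135744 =-0.00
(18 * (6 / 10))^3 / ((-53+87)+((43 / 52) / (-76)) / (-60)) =7467572736 / 201553075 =37.05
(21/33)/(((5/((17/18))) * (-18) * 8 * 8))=-119/1140480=-0.00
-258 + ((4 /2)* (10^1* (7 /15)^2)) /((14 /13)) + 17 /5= -2255 /9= -250.56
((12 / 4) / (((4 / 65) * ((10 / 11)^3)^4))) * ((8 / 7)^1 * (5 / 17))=122398706692119 / 2380000000000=51.43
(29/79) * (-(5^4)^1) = -229.43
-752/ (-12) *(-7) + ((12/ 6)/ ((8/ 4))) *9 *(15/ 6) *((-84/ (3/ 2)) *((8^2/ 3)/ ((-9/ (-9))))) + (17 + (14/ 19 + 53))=-1553132/ 57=-27247.93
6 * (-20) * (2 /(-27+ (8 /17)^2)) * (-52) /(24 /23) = -3456440 /7739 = -446.63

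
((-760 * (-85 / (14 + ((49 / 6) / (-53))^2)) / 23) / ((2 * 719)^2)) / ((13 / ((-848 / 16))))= -86557087800 / 219203334975443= -0.00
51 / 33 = 17 / 11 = 1.55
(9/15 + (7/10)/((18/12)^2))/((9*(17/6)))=0.04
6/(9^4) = 2/2187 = 0.00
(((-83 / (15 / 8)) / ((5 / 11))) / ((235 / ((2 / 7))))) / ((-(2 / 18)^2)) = 394416 / 41125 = 9.59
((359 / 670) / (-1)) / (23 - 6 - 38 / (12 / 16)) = 1077 / 67670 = 0.02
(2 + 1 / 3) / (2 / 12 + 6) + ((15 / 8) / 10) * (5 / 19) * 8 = 1087 / 1406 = 0.77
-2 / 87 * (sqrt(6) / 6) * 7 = -7 * sqrt(6) / 261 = -0.07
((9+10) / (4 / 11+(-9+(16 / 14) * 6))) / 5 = -1463 / 685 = -2.14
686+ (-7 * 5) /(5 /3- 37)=72821 /106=686.99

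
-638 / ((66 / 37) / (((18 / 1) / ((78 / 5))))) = -412.69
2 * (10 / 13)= 20 / 13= 1.54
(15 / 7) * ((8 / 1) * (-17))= -2040 / 7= -291.43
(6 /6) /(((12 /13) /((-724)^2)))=1703572 /3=567857.33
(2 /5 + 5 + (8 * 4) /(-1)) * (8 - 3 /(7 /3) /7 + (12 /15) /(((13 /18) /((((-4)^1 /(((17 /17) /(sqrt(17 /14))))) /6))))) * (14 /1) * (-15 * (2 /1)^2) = 174648 - 76608 * sqrt(238) /65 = 156465.68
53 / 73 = 0.73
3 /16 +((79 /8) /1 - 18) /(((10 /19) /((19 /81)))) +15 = 7495 /648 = 11.57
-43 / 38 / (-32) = 43 / 1216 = 0.04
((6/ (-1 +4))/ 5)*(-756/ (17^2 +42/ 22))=-2079/ 2000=-1.04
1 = 1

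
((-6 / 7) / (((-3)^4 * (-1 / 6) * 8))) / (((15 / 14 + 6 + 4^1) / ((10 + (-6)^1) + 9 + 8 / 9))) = 25 / 2511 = 0.01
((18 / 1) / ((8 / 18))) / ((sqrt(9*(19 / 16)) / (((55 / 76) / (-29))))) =-1485*sqrt(19) / 20938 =-0.31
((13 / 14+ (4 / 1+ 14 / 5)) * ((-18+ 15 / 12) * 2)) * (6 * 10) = -108741 / 7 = -15534.43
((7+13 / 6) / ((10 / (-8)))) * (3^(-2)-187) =37004 / 27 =1370.52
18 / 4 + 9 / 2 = 9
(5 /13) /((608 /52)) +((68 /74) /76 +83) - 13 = 70.04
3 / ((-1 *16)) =-3 / 16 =-0.19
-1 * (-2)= 2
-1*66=-66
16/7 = 2.29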